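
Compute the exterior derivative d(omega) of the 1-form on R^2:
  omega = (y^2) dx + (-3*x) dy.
d(omega) = (-2*y - 3) dx ∧ dy

For a 1-form omega = sum_i f_i dx_i, the exterior derivative is
  d(omega) = sum_{i < j} (∂f_j/∂x_i - ∂f_i/∂x_j) dx_i ∧ dx_j.
  coefficient of dx ∧ dy: ∂f_2/∂x - ∂f_1/∂y = ∂(-3*x)/∂x - ∂(y^2)/∂y = -2*y - 3
Assembling: d(omega) = (-2*y - 3) dx ∧ dy.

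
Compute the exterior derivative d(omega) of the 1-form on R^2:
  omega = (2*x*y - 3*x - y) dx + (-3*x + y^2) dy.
d(omega) = (-2*x - 2) dx ∧ dy

For a 1-form omega = sum_i f_i dx_i, the exterior derivative is
  d(omega) = sum_{i < j} (∂f_j/∂x_i - ∂f_i/∂x_j) dx_i ∧ dx_j.
  coefficient of dx ∧ dy: ∂f_2/∂x - ∂f_1/∂y = ∂(-3*x + y^2)/∂x - ∂(2*x*y - 3*x - y)/∂y = -2*x - 2
Assembling: d(omega) = (-2*x - 2) dx ∧ dy.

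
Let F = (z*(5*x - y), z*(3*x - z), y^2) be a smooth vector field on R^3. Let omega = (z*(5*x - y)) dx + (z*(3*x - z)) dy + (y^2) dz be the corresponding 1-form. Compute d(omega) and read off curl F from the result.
d(omega) = (-3*x + 2*y + 2*z) dy ∧ dz + (5*x - y) dz ∧ dx + (4*z) dx ∧ dy; curl F = (-3*x + 2*y + 2*z, 5*x - y, 4*z)

d omega = sum_{i<j} (∂f_j/∂x_i - ∂f_i/∂x_j) dx_i ∧ dx_j. Under the identification (dy ∧ dz, dz ∧ dx, dx ∧ dy) ↔ (e_x, e_y, e_z), the coefficients are exactly the components of curl F. Compute:
  ∂R/∂y - ∂Q/∂z = (2*y) - (3*x - 2*z) = -3*x + 2*y + 2*z
  ∂P/∂z - ∂R/∂x = (5*x - y) - (0) = 5*x - y
  ∂Q/∂x - ∂P/∂y = (3*z) - (-z) = 4*z.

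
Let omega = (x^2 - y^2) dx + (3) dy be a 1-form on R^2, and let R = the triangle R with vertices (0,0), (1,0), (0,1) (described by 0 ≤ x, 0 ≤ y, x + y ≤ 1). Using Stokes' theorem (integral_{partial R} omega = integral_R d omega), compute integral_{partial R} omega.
integral_(partial R) omega = 1/3

Stokes: integral_partial_R omega = integral_R d omega with d omega = (∂Q/∂x - ∂P/∂y) dx ∧ dy.
  ∂Q/∂x = 0
  ∂P/∂y = -2*y
  integrand = ∂Q/∂x - ∂P/∂y = 2*y.
Integrating over R: integral_0^1 integral_0^{1-x} (2*y) dy dx = 1/3.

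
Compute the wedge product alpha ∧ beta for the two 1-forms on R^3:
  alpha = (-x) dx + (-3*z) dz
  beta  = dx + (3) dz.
alpha ∧ beta = (-3*x + 3*z) dx ∧ dz

Distribute the wedge, using dx_i ∧ dx_j = -dx_j ∧ dx_i and dx_i ∧ dx_i = 0. For each pair (i, j) with i < j, the coefficient of dx_i ∧ dx_j in alpha ∧ beta is (alpha_i * beta_j - alpha_j * beta_i). Collecting: alpha ∧ beta = (-3*x + 3*z) dx ∧ dz.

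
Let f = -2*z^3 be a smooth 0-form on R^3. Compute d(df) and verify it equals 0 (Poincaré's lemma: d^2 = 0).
d(df) = 0

Step 1: df = sum_i (∂f/∂x_i) dx_i = (0) dx + (0) dy + (-6*z^2) dz.
Step 2: Apply d again. Using the 1-form formula, the coefficient of dx ∧ dy in d(df) is ∂^2 f/∂x ∂y - ∂^2 f/∂y ∂x = (0) - (0) = 0 (equality of mixed partials for smooth f).
Similarly for dx ∧ dz and dy ∧ dz — all coefficients vanish. So d(df) = 0.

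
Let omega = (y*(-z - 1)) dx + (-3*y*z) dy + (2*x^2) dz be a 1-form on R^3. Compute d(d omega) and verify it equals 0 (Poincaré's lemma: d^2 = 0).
d(d omega) = 0

Step 1: d omega = sum_{i<j} (∂f_j/∂x_i - ∂f_i/∂x_j) dx_i ∧ dx_j:
  coeff of dx ∧ dy: z + 1
  coeff of dx ∧ dz: 4*x + y
  coeff of dy ∧ dz: 3*y
Step 2: Apply d again to each 2-form coefficient. The only possible 3-form in R^3 is dx ∧ dy ∧ dz, with coefficient
  ∂(coeff of dy∧dz)/∂x - ∂(coeff of dx∧dz)/∂y + ∂(coeff of dx∧dy)/∂z
  = ∂/∂x (3*y) - ∂/∂y (4*x + y) + ∂/∂z (z + 1).
Each of these terms simplifies to sums of mixed partials that cancel in pairs. The result is 0 (by equality of mixed partials for smooth functions — Schwarz / Clairaut).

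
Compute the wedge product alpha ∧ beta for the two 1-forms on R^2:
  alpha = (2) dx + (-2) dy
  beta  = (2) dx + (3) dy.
alpha ∧ beta = (10) dx ∧ dy

Distribute the wedge, using dx_i ∧ dx_j = -dx_j ∧ dx_i and dx_i ∧ dx_i = 0. For each pair (i, j) with i < j, the coefficient of dx_i ∧ dx_j in alpha ∧ beta is (alpha_i * beta_j - alpha_j * beta_i). Collecting: alpha ∧ beta = (10) dx ∧ dy.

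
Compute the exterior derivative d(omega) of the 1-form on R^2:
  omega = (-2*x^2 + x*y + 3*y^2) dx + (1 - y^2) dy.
d(omega) = (-x - 6*y) dx ∧ dy

For a 1-form omega = sum_i f_i dx_i, the exterior derivative is
  d(omega) = sum_{i < j} (∂f_j/∂x_i - ∂f_i/∂x_j) dx_i ∧ dx_j.
  coefficient of dx ∧ dy: ∂f_2/∂x - ∂f_1/∂y = ∂(1 - y^2)/∂x - ∂(-2*x^2 + x*y + 3*y^2)/∂y = -x - 6*y
Assembling: d(omega) = (-x - 6*y) dx ∧ dy.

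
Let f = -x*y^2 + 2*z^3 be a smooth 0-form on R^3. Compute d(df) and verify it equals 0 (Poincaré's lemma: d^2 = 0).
d(df) = 0

Step 1: df = sum_i (∂f/∂x_i) dx_i = (-y^2) dx + (-2*x*y) dy + (6*z^2) dz.
Step 2: Apply d again. Using the 1-form formula, the coefficient of dx ∧ dy in d(df) is ∂^2 f/∂x ∂y - ∂^2 f/∂y ∂x = (-2*y) - (-2*y) = 0 (equality of mixed partials for smooth f).
Similarly for dx ∧ dz and dy ∧ dz — all coefficients vanish. So d(df) = 0.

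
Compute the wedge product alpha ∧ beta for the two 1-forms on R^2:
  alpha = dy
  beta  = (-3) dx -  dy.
alpha ∧ beta = (3) dx ∧ dy

Distribute the wedge, using dx_i ∧ dx_j = -dx_j ∧ dx_i and dx_i ∧ dx_i = 0. For each pair (i, j) with i < j, the coefficient of dx_i ∧ dx_j in alpha ∧ beta is (alpha_i * beta_j - alpha_j * beta_i). Collecting: alpha ∧ beta = (3) dx ∧ dy.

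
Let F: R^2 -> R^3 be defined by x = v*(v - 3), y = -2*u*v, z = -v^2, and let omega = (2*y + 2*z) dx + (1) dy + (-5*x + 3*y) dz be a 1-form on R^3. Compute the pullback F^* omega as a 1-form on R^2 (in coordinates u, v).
F^* omega = (-2*v) du + (4*u*v^2 + 12*u*v - 2*u + 6*v^3 - 24*v^2) dv

Using F^*(f dg) = (f ∘ F) d(g ∘ F), substitute each coordinate x_i by F_i(u, v) in f_i, and replace dx_i by d F_i = (∂F_i/∂u) du + (∂F_i/∂v) dv.
  For the x component: f_1(F) = 2*v*(-2*u - v); d F_1 = (0) du + (2*v - 3) dv
  For the y component: f_2(F) = 1; d F_2 = (-2*v) du + (-2*u) dv
  For the z component: f_3(F) = v*(-6*u - 5*v + 15); d F_3 = (0) du + (-2*v) dv
Combining and collecting du, dv coefficients:
  coeff of du: -2*v
  coeff of dv: 4*u*v^2 + 12*u*v - 2*u + 6*v^3 - 24*v^2
F^* omega = (-2*v) du + (4*u*v^2 + 12*u*v - 2*u + 6*v^3 - 24*v^2) dv.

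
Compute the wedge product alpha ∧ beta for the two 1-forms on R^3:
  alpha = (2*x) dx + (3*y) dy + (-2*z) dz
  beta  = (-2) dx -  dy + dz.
alpha ∧ beta = (-2*x + 6*y) dx ∧ dy + (2*x - 4*z) dx ∧ dz + (3*y - 2*z) dy ∧ dz

Distribute the wedge, using dx_i ∧ dx_j = -dx_j ∧ dx_i and dx_i ∧ dx_i = 0. For each pair (i, j) with i < j, the coefficient of dx_i ∧ dx_j in alpha ∧ beta is (alpha_i * beta_j - alpha_j * beta_i). Collecting: alpha ∧ beta = (-2*x + 6*y) dx ∧ dy + (2*x - 4*z) dx ∧ dz + (3*y - 2*z) dy ∧ dz.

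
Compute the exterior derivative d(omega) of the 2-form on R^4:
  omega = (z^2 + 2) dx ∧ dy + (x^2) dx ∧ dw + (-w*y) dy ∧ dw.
d(omega) = (2*z) dx ∧ dy ∧ dz

For a 2-form omega = sum_{i<j} g_{ij} dx_i ∧ dx_j, the exterior derivative is
  d(omega) = sum_{i<j} d(g_{ij}) ∧ dx_i ∧ dx_j = sum_{i<j, k} (∂g_{ij}/∂x_k) dx_k ∧ dx_i ∧ dx_j.
Expand each term, using dx_k ∧ dx_i ∧ dx_j = sgn(permutation) dx_{(a)} ∧ dx_{(b)} ∧ dx_{(c)} with (a < b < c) sorted:
  d(z^2 + 2) includes (∂/∂z)(z^2 + 2) dz = (2*z) dz, which multiplied by dx ∧ dy gives (2*z) dx ∧ dy ∧ dz
Collecting like 3-forms: d(omega) = (2*z) dx ∧ dy ∧ dz.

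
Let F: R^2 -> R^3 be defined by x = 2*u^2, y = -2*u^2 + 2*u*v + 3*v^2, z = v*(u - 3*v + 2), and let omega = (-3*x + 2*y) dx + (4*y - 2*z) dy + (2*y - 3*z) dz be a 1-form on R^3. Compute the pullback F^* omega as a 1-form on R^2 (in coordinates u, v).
F^* omega = (-8*u^3 - 28*u^2*v - 35*u*v^2 + 16*u*v + 51*v^3 - 14*v^2) du + (-20*u^3 - 11*u^2*v - 8*u^2 + 81*u*v^2 - 12*u*v + 18*v^3 + 42*v^2 - 12*v) dv

Using F^*(f dg) = (f ∘ F) d(g ∘ F), substitute each coordinate x_i by F_i(u, v) in f_i, and replace dx_i by d F_i = (∂F_i/∂u) du + (∂F_i/∂v) dv.
  For the x component: f_1(F) = -10*u^2 + 4*u*v + 6*v^2; d F_1 = (4*u) du + (0) dv
  For the y component: f_2(F) = -8*u^2 + 6*u*v + 18*v^2 - 4*v; d F_2 = (-4*u + 2*v) du + (2*u + 6*v) dv
  For the z component: f_3(F) = -4*u^2 + u*v + 15*v^2 - 6*v; d F_3 = (v) du + (u - 6*v + 2) dv
Combining and collecting du, dv coefficients:
  coeff of du: -8*u^3 - 28*u^2*v - 35*u*v^2 + 16*u*v + 51*v^3 - 14*v^2
  coeff of dv: -20*u^3 - 11*u^2*v - 8*u^2 + 81*u*v^2 - 12*u*v + 18*v^3 + 42*v^2 - 12*v
F^* omega = (-8*u^3 - 28*u^2*v - 35*u*v^2 + 16*u*v + 51*v^3 - 14*v^2) du + (-20*u^3 - 11*u^2*v - 8*u^2 + 81*u*v^2 - 12*u*v + 18*v^3 + 42*v^2 - 12*v) dv.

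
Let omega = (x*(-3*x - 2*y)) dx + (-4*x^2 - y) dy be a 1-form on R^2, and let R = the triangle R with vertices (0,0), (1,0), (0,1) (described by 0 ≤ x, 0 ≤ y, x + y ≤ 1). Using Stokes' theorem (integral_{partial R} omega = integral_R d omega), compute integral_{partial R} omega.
integral_(partial R) omega = -1

Stokes: integral_partial_R omega = integral_R d omega with d omega = (∂Q/∂x - ∂P/∂y) dx ∧ dy.
  ∂Q/∂x = -8*x
  ∂P/∂y = -2*x
  integrand = ∂Q/∂x - ∂P/∂y = -6*x.
Integrating over R: integral_0^1 integral_0^{1-x} (-6*x) dy dx = -1.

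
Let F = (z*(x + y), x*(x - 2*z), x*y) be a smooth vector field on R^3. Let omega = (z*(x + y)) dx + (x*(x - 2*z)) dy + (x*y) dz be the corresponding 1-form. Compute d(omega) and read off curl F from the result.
d(omega) = (3*x) dy ∧ dz + (x) dz ∧ dx + (2*x - 3*z) dx ∧ dy; curl F = (3*x, x, 2*x - 3*z)

d omega = sum_{i<j} (∂f_j/∂x_i - ∂f_i/∂x_j) dx_i ∧ dx_j. Under the identification (dy ∧ dz, dz ∧ dx, dx ∧ dy) ↔ (e_x, e_y, e_z), the coefficients are exactly the components of curl F. Compute:
  ∂R/∂y - ∂Q/∂z = (x) - (-2*x) = 3*x
  ∂P/∂z - ∂R/∂x = (x + y) - (y) = x
  ∂Q/∂x - ∂P/∂y = (2*x - 2*z) - (z) = 2*x - 3*z.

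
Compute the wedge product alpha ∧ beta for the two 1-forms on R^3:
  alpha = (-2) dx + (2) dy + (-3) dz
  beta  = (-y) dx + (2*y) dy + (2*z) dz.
alpha ∧ beta = (-2*y) dx ∧ dy + (-3*y - 4*z) dx ∧ dz + (6*y + 4*z) dy ∧ dz

Distribute the wedge, using dx_i ∧ dx_j = -dx_j ∧ dx_i and dx_i ∧ dx_i = 0. For each pair (i, j) with i < j, the coefficient of dx_i ∧ dx_j in alpha ∧ beta is (alpha_i * beta_j - alpha_j * beta_i). Collecting: alpha ∧ beta = (-2*y) dx ∧ dy + (-3*y - 4*z) dx ∧ dz + (6*y + 4*z) dy ∧ dz.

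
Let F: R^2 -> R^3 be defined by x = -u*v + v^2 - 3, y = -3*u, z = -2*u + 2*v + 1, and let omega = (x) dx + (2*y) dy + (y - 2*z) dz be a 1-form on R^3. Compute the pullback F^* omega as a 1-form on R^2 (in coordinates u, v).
F^* omega = (u*v^2 + 16*u - v^3 + 11*v + 4) du + (u^2*v - 3*u*v^2 + 5*u + 2*v^3 - 14*v - 4) dv

Using F^*(f dg) = (f ∘ F) d(g ∘ F), substitute each coordinate x_i by F_i(u, v) in f_i, and replace dx_i by d F_i = (∂F_i/∂u) du + (∂F_i/∂v) dv.
  For the x component: f_1(F) = -u*v + v^2 - 3; d F_1 = (-v) du + (-u + 2*v) dv
  For the y component: f_2(F) = -6*u; d F_2 = (-3) du + (0) dv
  For the z component: f_3(F) = u - 4*v - 2; d F_3 = (-2) du + (2) dv
Combining and collecting du, dv coefficients:
  coeff of du: u*v^2 + 16*u - v^3 + 11*v + 4
  coeff of dv: u^2*v - 3*u*v^2 + 5*u + 2*v^3 - 14*v - 4
F^* omega = (u*v^2 + 16*u - v^3 + 11*v + 4) du + (u^2*v - 3*u*v^2 + 5*u + 2*v^3 - 14*v - 4) dv.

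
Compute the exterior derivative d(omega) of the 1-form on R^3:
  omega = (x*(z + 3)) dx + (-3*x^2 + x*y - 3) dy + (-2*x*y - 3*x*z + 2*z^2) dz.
d(omega) = (-6*x + y) dx ∧ dy + (-x - 2*y - 3*z) dx ∧ dz + (-2*x) dy ∧ dz

For a 1-form omega = sum_i f_i dx_i, the exterior derivative is
  d(omega) = sum_{i < j} (∂f_j/∂x_i - ∂f_i/∂x_j) dx_i ∧ dx_j.
  coefficient of dx ∧ dy: ∂f_2/∂x - ∂f_1/∂y = ∂(-3*x^2 + x*y - 3)/∂x - ∂(x*(z + 3))/∂y = -6*x + y
  coefficient of dx ∧ dz: ∂f_3/∂x - ∂f_1/∂z = ∂(-2*x*y - 3*x*z + 2*z^2)/∂x - ∂(x*(z + 3))/∂z = -x - 2*y - 3*z
  coefficient of dy ∧ dz: ∂f_3/∂y - ∂f_2/∂z = ∂(-2*x*y - 3*x*z + 2*z^2)/∂y - ∂(-3*x^2 + x*y - 3)/∂z = -2*x
Assembling: d(omega) = (-6*x + y) dx ∧ dy + (-x - 2*y - 3*z) dx ∧ dz + (-2*x) dy ∧ dz.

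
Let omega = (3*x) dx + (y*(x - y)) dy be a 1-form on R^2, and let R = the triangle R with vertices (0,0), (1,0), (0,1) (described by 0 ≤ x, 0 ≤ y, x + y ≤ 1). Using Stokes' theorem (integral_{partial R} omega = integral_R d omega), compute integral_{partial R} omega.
integral_(partial R) omega = 1/6

Stokes: integral_partial_R omega = integral_R d omega with d omega = (∂Q/∂x - ∂P/∂y) dx ∧ dy.
  ∂Q/∂x = y
  ∂P/∂y = 0
  integrand = ∂Q/∂x - ∂P/∂y = y.
Integrating over R: integral_0^1 integral_0^{1-x} (y) dy dx = 1/6.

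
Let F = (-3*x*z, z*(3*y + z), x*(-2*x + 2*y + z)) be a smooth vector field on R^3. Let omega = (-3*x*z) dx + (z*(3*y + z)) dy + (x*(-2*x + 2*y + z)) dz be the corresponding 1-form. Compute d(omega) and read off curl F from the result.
d(omega) = (2*x - 3*y - 2*z) dy ∧ dz + (x - 2*y - z) dz ∧ dx + (0) dx ∧ dy; curl F = (2*x - 3*y - 2*z, x - 2*y - z, 0)

d omega = sum_{i<j} (∂f_j/∂x_i - ∂f_i/∂x_j) dx_i ∧ dx_j. Under the identification (dy ∧ dz, dz ∧ dx, dx ∧ dy) ↔ (e_x, e_y, e_z), the coefficients are exactly the components of curl F. Compute:
  ∂R/∂y - ∂Q/∂z = (2*x) - (3*y + 2*z) = 2*x - 3*y - 2*z
  ∂P/∂z - ∂R/∂x = (-3*x) - (-4*x + 2*y + z) = x - 2*y - z
  ∂Q/∂x - ∂P/∂y = (0) - (0) = 0.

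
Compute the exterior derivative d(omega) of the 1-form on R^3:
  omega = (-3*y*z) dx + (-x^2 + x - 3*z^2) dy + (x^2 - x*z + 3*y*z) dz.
d(omega) = (-2*x + 3*z + 1) dx ∧ dy + (2*x + 3*y - z) dx ∧ dz + (9*z) dy ∧ dz

For a 1-form omega = sum_i f_i dx_i, the exterior derivative is
  d(omega) = sum_{i < j} (∂f_j/∂x_i - ∂f_i/∂x_j) dx_i ∧ dx_j.
  coefficient of dx ∧ dy: ∂f_2/∂x - ∂f_1/∂y = ∂(-x^2 + x - 3*z^2)/∂x - ∂(-3*y*z)/∂y = -2*x + 3*z + 1
  coefficient of dx ∧ dz: ∂f_3/∂x - ∂f_1/∂z = ∂(x^2 - x*z + 3*y*z)/∂x - ∂(-3*y*z)/∂z = 2*x + 3*y - z
  coefficient of dy ∧ dz: ∂f_3/∂y - ∂f_2/∂z = ∂(x^2 - x*z + 3*y*z)/∂y - ∂(-x^2 + x - 3*z^2)/∂z = 9*z
Assembling: d(omega) = (-2*x + 3*z + 1) dx ∧ dy + (2*x + 3*y - z) dx ∧ dz + (9*z) dy ∧ dz.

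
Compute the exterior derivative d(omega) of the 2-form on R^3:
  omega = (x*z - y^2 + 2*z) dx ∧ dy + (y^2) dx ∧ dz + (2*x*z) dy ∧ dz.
d(omega) = (x - 2*y + 2*z + 2) dx ∧ dy ∧ dz

For a 2-form omega = sum_{i<j} g_{ij} dx_i ∧ dx_j, the exterior derivative is
  d(omega) = sum_{i<j} d(g_{ij}) ∧ dx_i ∧ dx_j = sum_{i<j, k} (∂g_{ij}/∂x_k) dx_k ∧ dx_i ∧ dx_j.
Expand each term, using dx_k ∧ dx_i ∧ dx_j = sgn(permutation) dx_{(a)} ∧ dx_{(b)} ∧ dx_{(c)} with (a < b < c) sorted:
  d(x*z - y^2 + 2*z) includes (∂/∂z)(x*z - y^2 + 2*z) dz = (x + 2) dz, which multiplied by dx ∧ dy gives (x + 2) dx ∧ dy ∧ dz
  d(y^2) includes (∂/∂y)(y^2) dy = (2*y) dy, which multiplied by dx ∧ dz gives (-2*y) dx ∧ dy ∧ dz
  d(2*x*z) includes (∂/∂x)(2*x*z) dx = (2*z) dx, which multiplied by dy ∧ dz gives (2*z) dx ∧ dy ∧ dz
Collecting like 3-forms: d(omega) = (x - 2*y + 2*z + 2) dx ∧ dy ∧ dz.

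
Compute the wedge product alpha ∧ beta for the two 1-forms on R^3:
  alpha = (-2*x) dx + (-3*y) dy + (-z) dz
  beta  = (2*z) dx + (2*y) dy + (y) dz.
alpha ∧ beta = (2*y*(-2*x + 3*z)) dx ∧ dy + (-2*x*y + 2*z^2) dx ∧ dz + (y*(-3*y + 2*z)) dy ∧ dz

Distribute the wedge, using dx_i ∧ dx_j = -dx_j ∧ dx_i and dx_i ∧ dx_i = 0. For each pair (i, j) with i < j, the coefficient of dx_i ∧ dx_j in alpha ∧ beta is (alpha_i * beta_j - alpha_j * beta_i). Collecting: alpha ∧ beta = (2*y*(-2*x + 3*z)) dx ∧ dy + (-2*x*y + 2*z^2) dx ∧ dz + (y*(-3*y + 2*z)) dy ∧ dz.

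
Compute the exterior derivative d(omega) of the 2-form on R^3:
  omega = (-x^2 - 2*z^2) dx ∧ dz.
d(omega) = 0

For a 2-form omega = sum_{i<j} g_{ij} dx_i ∧ dx_j, the exterior derivative is
  d(omega) = sum_{i<j} d(g_{ij}) ∧ dx_i ∧ dx_j = sum_{i<j, k} (∂g_{ij}/∂x_k) dx_k ∧ dx_i ∧ dx_j.
Expand each term, using dx_k ∧ dx_i ∧ dx_j = sgn(permutation) dx_{(a)} ∧ dx_{(b)} ∧ dx_{(c)} with (a < b < c) sorted:

Collecting like 3-forms: d(omega) = 0.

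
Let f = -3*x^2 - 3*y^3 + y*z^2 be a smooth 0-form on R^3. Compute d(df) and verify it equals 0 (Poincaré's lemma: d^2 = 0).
d(df) = 0

Step 1: df = sum_i (∂f/∂x_i) dx_i = (-6*x) dx + (-9*y^2 + z^2) dy + (2*y*z) dz.
Step 2: Apply d again. Using the 1-form formula, the coefficient of dx ∧ dy in d(df) is ∂^2 f/∂x ∂y - ∂^2 f/∂y ∂x = (0) - (0) = 0 (equality of mixed partials for smooth f).
Similarly for dx ∧ dz and dy ∧ dz — all coefficients vanish. So d(df) = 0.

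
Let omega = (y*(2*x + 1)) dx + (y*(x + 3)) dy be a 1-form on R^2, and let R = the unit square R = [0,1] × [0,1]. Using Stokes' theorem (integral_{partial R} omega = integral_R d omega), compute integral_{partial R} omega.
integral_(partial R) omega = -3/2

Stokes: integral_partial_R omega = integral_R d omega with d omega = (∂Q/∂x - ∂P/∂y) dx ∧ dy.
  ∂Q/∂x = y
  ∂P/∂y = 2*x + 1
  integrand = ∂Q/∂x - ∂P/∂y = -2*x + y - 1.
Integrating over R: integral_0^1 integral_0^1 (-2*x + y - 1) dx dy = -3/2.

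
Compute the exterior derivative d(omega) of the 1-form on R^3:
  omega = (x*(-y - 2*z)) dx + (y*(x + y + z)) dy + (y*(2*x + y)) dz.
d(omega) = (x + y) dx ∧ dy + (2*x + 2*y) dx ∧ dz + (2*x + y) dy ∧ dz

For a 1-form omega = sum_i f_i dx_i, the exterior derivative is
  d(omega) = sum_{i < j} (∂f_j/∂x_i - ∂f_i/∂x_j) dx_i ∧ dx_j.
  coefficient of dx ∧ dy: ∂f_2/∂x - ∂f_1/∂y = ∂(y*(x + y + z))/∂x - ∂(x*(-y - 2*z))/∂y = x + y
  coefficient of dx ∧ dz: ∂f_3/∂x - ∂f_1/∂z = ∂(y*(2*x + y))/∂x - ∂(x*(-y - 2*z))/∂z = 2*x + 2*y
  coefficient of dy ∧ dz: ∂f_3/∂y - ∂f_2/∂z = ∂(y*(2*x + y))/∂y - ∂(y*(x + y + z))/∂z = 2*x + y
Assembling: d(omega) = (x + y) dx ∧ dy + (2*x + 2*y) dx ∧ dz + (2*x + y) dy ∧ dz.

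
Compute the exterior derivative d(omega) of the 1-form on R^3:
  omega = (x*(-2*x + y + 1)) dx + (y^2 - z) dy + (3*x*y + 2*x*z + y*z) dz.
d(omega) = (-x) dx ∧ dy + (3*y + 2*z) dx ∧ dz + (3*x + z + 1) dy ∧ dz

For a 1-form omega = sum_i f_i dx_i, the exterior derivative is
  d(omega) = sum_{i < j} (∂f_j/∂x_i - ∂f_i/∂x_j) dx_i ∧ dx_j.
  coefficient of dx ∧ dy: ∂f_2/∂x - ∂f_1/∂y = ∂(y^2 - z)/∂x - ∂(x*(-2*x + y + 1))/∂y = -x
  coefficient of dx ∧ dz: ∂f_3/∂x - ∂f_1/∂z = ∂(3*x*y + 2*x*z + y*z)/∂x - ∂(x*(-2*x + y + 1))/∂z = 3*y + 2*z
  coefficient of dy ∧ dz: ∂f_3/∂y - ∂f_2/∂z = ∂(3*x*y + 2*x*z + y*z)/∂y - ∂(y^2 - z)/∂z = 3*x + z + 1
Assembling: d(omega) = (-x) dx ∧ dy + (3*y + 2*z) dx ∧ dz + (3*x + z + 1) dy ∧ dz.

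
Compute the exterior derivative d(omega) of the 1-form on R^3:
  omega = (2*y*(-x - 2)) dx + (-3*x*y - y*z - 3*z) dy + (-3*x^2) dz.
d(omega) = (2*x - 3*y + 4) dx ∧ dy + (-6*x) dx ∧ dz + (y + 3) dy ∧ dz

For a 1-form omega = sum_i f_i dx_i, the exterior derivative is
  d(omega) = sum_{i < j} (∂f_j/∂x_i - ∂f_i/∂x_j) dx_i ∧ dx_j.
  coefficient of dx ∧ dy: ∂f_2/∂x - ∂f_1/∂y = ∂(-3*x*y - y*z - 3*z)/∂x - ∂(2*y*(-x - 2))/∂y = 2*x - 3*y + 4
  coefficient of dx ∧ dz: ∂f_3/∂x - ∂f_1/∂z = ∂(-3*x^2)/∂x - ∂(2*y*(-x - 2))/∂z = -6*x
  coefficient of dy ∧ dz: ∂f_3/∂y - ∂f_2/∂z = ∂(-3*x^2)/∂y - ∂(-3*x*y - y*z - 3*z)/∂z = y + 3
Assembling: d(omega) = (2*x - 3*y + 4) dx ∧ dy + (-6*x) dx ∧ dz + (y + 3) dy ∧ dz.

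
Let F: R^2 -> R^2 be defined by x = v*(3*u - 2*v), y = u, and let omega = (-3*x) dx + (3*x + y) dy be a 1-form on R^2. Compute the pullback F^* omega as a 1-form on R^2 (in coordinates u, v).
F^* omega = (-27*u*v^2 + 9*u*v + u + 18*v^3 - 6*v^2) du + (3*v*(-9*u^2 + 18*u*v - 8*v^2)) dv

Using F^*(f dg) = (f ∘ F) d(g ∘ F), substitute each coordinate x_i by F_i(u, v) in f_i, and replace dx_i by d F_i = (∂F_i/∂u) du + (∂F_i/∂v) dv.
  For the x component: f_1(F) = 3*v*(-3*u + 2*v); d F_1 = (3*v) du + (3*u - 4*v) dv
  For the y component: f_2(F) = 9*u*v + u - 6*v^2; d F_2 = (1) du + (0) dv
Combining and collecting du, dv coefficients:
  coeff of du: -27*u*v^2 + 9*u*v + u + 18*v^3 - 6*v^2
  coeff of dv: 3*v*(-9*u^2 + 18*u*v - 8*v^2)
F^* omega = (-27*u*v^2 + 9*u*v + u + 18*v^3 - 6*v^2) du + (3*v*(-9*u^2 + 18*u*v - 8*v^2)) dv.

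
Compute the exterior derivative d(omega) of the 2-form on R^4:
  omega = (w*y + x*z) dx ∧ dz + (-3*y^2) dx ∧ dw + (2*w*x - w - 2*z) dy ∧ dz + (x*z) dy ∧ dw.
d(omega) = (w) dx ∧ dy ∧ dz + (y) dx ∧ dz ∧ dw + (6*y + z) dx ∧ dy ∧ dw + (x - 1) dy ∧ dz ∧ dw

For a 2-form omega = sum_{i<j} g_{ij} dx_i ∧ dx_j, the exterior derivative is
  d(omega) = sum_{i<j} d(g_{ij}) ∧ dx_i ∧ dx_j = sum_{i<j, k} (∂g_{ij}/∂x_k) dx_k ∧ dx_i ∧ dx_j.
Expand each term, using dx_k ∧ dx_i ∧ dx_j = sgn(permutation) dx_{(a)} ∧ dx_{(b)} ∧ dx_{(c)} with (a < b < c) sorted:
  d(w*y + x*z) includes (∂/∂y)(w*y + x*z) dy = (w) dy, which multiplied by dx ∧ dz gives (-w) dx ∧ dy ∧ dz
  d(w*y + x*z) includes (∂/∂w)(w*y + x*z) dw = (y) dw, which multiplied by dx ∧ dz gives (y) dx ∧ dz ∧ dw
  d(-3*y^2) includes (∂/∂y)(-3*y^2) dy = (-6*y) dy, which multiplied by dx ∧ dw gives (6*y) dx ∧ dy ∧ dw
  d(2*w*x - w - 2*z) includes (∂/∂x)(2*w*x - w - 2*z) dx = (2*w) dx, which multiplied by dy ∧ dz gives (2*w) dx ∧ dy ∧ dz
  d(2*w*x - w - 2*z) includes (∂/∂w)(2*w*x - w - 2*z) dw = (2*x - 1) dw, which multiplied by dy ∧ dz gives (2*x - 1) dy ∧ dz ∧ dw
  d(x*z) includes (∂/∂x)(x*z) dx = (z) dx, which multiplied by dy ∧ dw gives (z) dx ∧ dy ∧ dw
  d(x*z) includes (∂/∂z)(x*z) dz = (x) dz, which multiplied by dy ∧ dw gives (-x) dy ∧ dz ∧ dw
Collecting like 3-forms: d(omega) = (w) dx ∧ dy ∧ dz + (y) dx ∧ dz ∧ dw + (6*y + z) dx ∧ dy ∧ dw + (x - 1) dy ∧ dz ∧ dw.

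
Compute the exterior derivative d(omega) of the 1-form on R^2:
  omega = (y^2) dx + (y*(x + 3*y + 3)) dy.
d(omega) = (-y) dx ∧ dy

For a 1-form omega = sum_i f_i dx_i, the exterior derivative is
  d(omega) = sum_{i < j} (∂f_j/∂x_i - ∂f_i/∂x_j) dx_i ∧ dx_j.
  coefficient of dx ∧ dy: ∂f_2/∂x - ∂f_1/∂y = ∂(y*(x + 3*y + 3))/∂x - ∂(y^2)/∂y = -y
Assembling: d(omega) = (-y) dx ∧ dy.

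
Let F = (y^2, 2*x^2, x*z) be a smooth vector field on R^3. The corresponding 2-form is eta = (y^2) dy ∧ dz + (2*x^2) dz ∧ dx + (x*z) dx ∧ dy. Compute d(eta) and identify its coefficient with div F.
d(eta) = (x) dx ∧ dy ∧ dz; div F = x

For a 2-form in R^3 of the form above, applying d gives a 3-form with coefficient ∂P/∂x + ∂Q/∂y + ∂R/∂z:
  ∂P/∂x = 0
  ∂Q/∂y = 0
  ∂R/∂z = x
Sum = x, which is exactly div F.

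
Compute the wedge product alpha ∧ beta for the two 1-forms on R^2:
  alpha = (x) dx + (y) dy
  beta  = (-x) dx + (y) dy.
alpha ∧ beta = (2*x*y) dx ∧ dy

Distribute the wedge, using dx_i ∧ dx_j = -dx_j ∧ dx_i and dx_i ∧ dx_i = 0. For each pair (i, j) with i < j, the coefficient of dx_i ∧ dx_j in alpha ∧ beta is (alpha_i * beta_j - alpha_j * beta_i). Collecting: alpha ∧ beta = (2*x*y) dx ∧ dy.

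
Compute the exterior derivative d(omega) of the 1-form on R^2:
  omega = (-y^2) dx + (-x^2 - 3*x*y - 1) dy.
d(omega) = (-2*x - y) dx ∧ dy

For a 1-form omega = sum_i f_i dx_i, the exterior derivative is
  d(omega) = sum_{i < j} (∂f_j/∂x_i - ∂f_i/∂x_j) dx_i ∧ dx_j.
  coefficient of dx ∧ dy: ∂f_2/∂x - ∂f_1/∂y = ∂(-x^2 - 3*x*y - 1)/∂x - ∂(-y^2)/∂y = -2*x - y
Assembling: d(omega) = (-2*x - y) dx ∧ dy.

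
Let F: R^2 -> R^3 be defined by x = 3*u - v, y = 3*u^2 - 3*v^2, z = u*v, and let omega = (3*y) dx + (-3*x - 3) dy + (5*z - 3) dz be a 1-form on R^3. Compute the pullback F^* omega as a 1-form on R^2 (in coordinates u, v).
F^* omega = (-27*u^2 + 5*u*v^2 + 18*u*v - 18*u - 27*v^2 - 3*v) du + (5*u^2*v - 9*u^2 + 54*u*v - 3*u - 9*v^2 + 18*v) dv

Using F^*(f dg) = (f ∘ F) d(g ∘ F), substitute each coordinate x_i by F_i(u, v) in f_i, and replace dx_i by d F_i = (∂F_i/∂u) du + (∂F_i/∂v) dv.
  For the x component: f_1(F) = 9*u^2 - 9*v^2; d F_1 = (3) du + (-1) dv
  For the y component: f_2(F) = -9*u + 3*v - 3; d F_2 = (6*u) du + (-6*v) dv
  For the z component: f_3(F) = 5*u*v - 3; d F_3 = (v) du + (u) dv
Combining and collecting du, dv coefficients:
  coeff of du: -27*u^2 + 5*u*v^2 + 18*u*v - 18*u - 27*v^2 - 3*v
  coeff of dv: 5*u^2*v - 9*u^2 + 54*u*v - 3*u - 9*v^2 + 18*v
F^* omega = (-27*u^2 + 5*u*v^2 + 18*u*v - 18*u - 27*v^2 - 3*v) du + (5*u^2*v - 9*u^2 + 54*u*v - 3*u - 9*v^2 + 18*v) dv.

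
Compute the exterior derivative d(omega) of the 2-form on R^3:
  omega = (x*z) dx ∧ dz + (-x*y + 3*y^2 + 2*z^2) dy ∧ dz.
d(omega) = (-y) dx ∧ dy ∧ dz

For a 2-form omega = sum_{i<j} g_{ij} dx_i ∧ dx_j, the exterior derivative is
  d(omega) = sum_{i<j} d(g_{ij}) ∧ dx_i ∧ dx_j = sum_{i<j, k} (∂g_{ij}/∂x_k) dx_k ∧ dx_i ∧ dx_j.
Expand each term, using dx_k ∧ dx_i ∧ dx_j = sgn(permutation) dx_{(a)} ∧ dx_{(b)} ∧ dx_{(c)} with (a < b < c) sorted:
  d(-x*y + 3*y^2 + 2*z^2) includes (∂/∂x)(-x*y + 3*y^2 + 2*z^2) dx = (-y) dx, which multiplied by dy ∧ dz gives (-y) dx ∧ dy ∧ dz
Collecting like 3-forms: d(omega) = (-y) dx ∧ dy ∧ dz.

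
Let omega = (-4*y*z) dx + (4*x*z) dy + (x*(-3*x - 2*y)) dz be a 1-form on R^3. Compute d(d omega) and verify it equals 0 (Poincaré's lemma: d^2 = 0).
d(d omega) = 0

Step 1: d omega = sum_{i<j} (∂f_j/∂x_i - ∂f_i/∂x_j) dx_i ∧ dx_j:
  coeff of dx ∧ dy: 8*z
  coeff of dx ∧ dz: -6*x + 2*y
  coeff of dy ∧ dz: -6*x
Step 2: Apply d again to each 2-form coefficient. The only possible 3-form in R^3 is dx ∧ dy ∧ dz, with coefficient
  ∂(coeff of dy∧dz)/∂x - ∂(coeff of dx∧dz)/∂y + ∂(coeff of dx∧dy)/∂z
  = ∂/∂x (-6*x) - ∂/∂y (-6*x + 2*y) + ∂/∂z (8*z).
Each of these terms simplifies to sums of mixed partials that cancel in pairs. The result is 0 (by equality of mixed partials for smooth functions — Schwarz / Clairaut).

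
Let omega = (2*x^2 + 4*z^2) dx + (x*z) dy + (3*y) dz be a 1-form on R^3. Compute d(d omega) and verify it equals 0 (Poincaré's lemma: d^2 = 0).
d(d omega) = 0

Step 1: d omega = sum_{i<j} (∂f_j/∂x_i - ∂f_i/∂x_j) dx_i ∧ dx_j:
  coeff of dx ∧ dy: z
  coeff of dx ∧ dz: -8*z
  coeff of dy ∧ dz: 3 - x
Step 2: Apply d again to each 2-form coefficient. The only possible 3-form in R^3 is dx ∧ dy ∧ dz, with coefficient
  ∂(coeff of dy∧dz)/∂x - ∂(coeff of dx∧dz)/∂y + ∂(coeff of dx∧dy)/∂z
  = ∂/∂x (3 - x) - ∂/∂y (-8*z) + ∂/∂z (z).
Each of these terms simplifies to sums of mixed partials that cancel in pairs. The result is 0 (by equality of mixed partials for smooth functions — Schwarz / Clairaut).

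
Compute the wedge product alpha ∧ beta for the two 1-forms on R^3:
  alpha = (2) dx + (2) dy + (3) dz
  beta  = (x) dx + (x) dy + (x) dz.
alpha ∧ beta = (-x) dx ∧ dz + (-x) dy ∧ dz

Distribute the wedge, using dx_i ∧ dx_j = -dx_j ∧ dx_i and dx_i ∧ dx_i = 0. For each pair (i, j) with i < j, the coefficient of dx_i ∧ dx_j in alpha ∧ beta is (alpha_i * beta_j - alpha_j * beta_i). Collecting: alpha ∧ beta = (-x) dx ∧ dz + (-x) dy ∧ dz.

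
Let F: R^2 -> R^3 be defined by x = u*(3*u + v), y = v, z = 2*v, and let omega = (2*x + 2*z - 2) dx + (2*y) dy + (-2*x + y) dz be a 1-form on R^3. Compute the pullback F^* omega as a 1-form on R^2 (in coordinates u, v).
F^* omega = (36*u^3 + 18*u^2*v + 2*u*v^2 + 24*u*v - 12*u + 4*v^2 - 2*v) du + (6*u^3 + 2*u^2*v - 12*u^2 - 2*u + 4*v) dv

Using F^*(f dg) = (f ∘ F) d(g ∘ F), substitute each coordinate x_i by F_i(u, v) in f_i, and replace dx_i by d F_i = (∂F_i/∂u) du + (∂F_i/∂v) dv.
  For the x component: f_1(F) = 6*u^2 + 2*u*v + 4*v - 2; d F_1 = (6*u + v) du + (u) dv
  For the y component: f_2(F) = 2*v; d F_2 = (0) du + (1) dv
  For the z component: f_3(F) = -6*u^2 - 2*u*v + v; d F_3 = (0) du + (2) dv
Combining and collecting du, dv coefficients:
  coeff of du: 36*u^3 + 18*u^2*v + 2*u*v^2 + 24*u*v - 12*u + 4*v^2 - 2*v
  coeff of dv: 6*u^3 + 2*u^2*v - 12*u^2 - 2*u + 4*v
F^* omega = (36*u^3 + 18*u^2*v + 2*u*v^2 + 24*u*v - 12*u + 4*v^2 - 2*v) du + (6*u^3 + 2*u^2*v - 12*u^2 - 2*u + 4*v) dv.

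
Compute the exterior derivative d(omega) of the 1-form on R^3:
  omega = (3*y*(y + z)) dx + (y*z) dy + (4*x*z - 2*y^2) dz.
d(omega) = (-6*y - 3*z) dx ∧ dy + (-3*y + 4*z) dx ∧ dz + (-5*y) dy ∧ dz

For a 1-form omega = sum_i f_i dx_i, the exterior derivative is
  d(omega) = sum_{i < j} (∂f_j/∂x_i - ∂f_i/∂x_j) dx_i ∧ dx_j.
  coefficient of dx ∧ dy: ∂f_2/∂x - ∂f_1/∂y = ∂(y*z)/∂x - ∂(3*y*(y + z))/∂y = -6*y - 3*z
  coefficient of dx ∧ dz: ∂f_3/∂x - ∂f_1/∂z = ∂(4*x*z - 2*y^2)/∂x - ∂(3*y*(y + z))/∂z = -3*y + 4*z
  coefficient of dy ∧ dz: ∂f_3/∂y - ∂f_2/∂z = ∂(4*x*z - 2*y^2)/∂y - ∂(y*z)/∂z = -5*y
Assembling: d(omega) = (-6*y - 3*z) dx ∧ dy + (-3*y + 4*z) dx ∧ dz + (-5*y) dy ∧ dz.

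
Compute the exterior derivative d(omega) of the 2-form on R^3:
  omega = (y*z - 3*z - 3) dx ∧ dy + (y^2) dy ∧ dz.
d(omega) = (y - 3) dx ∧ dy ∧ dz

For a 2-form omega = sum_{i<j} g_{ij} dx_i ∧ dx_j, the exterior derivative is
  d(omega) = sum_{i<j} d(g_{ij}) ∧ dx_i ∧ dx_j = sum_{i<j, k} (∂g_{ij}/∂x_k) dx_k ∧ dx_i ∧ dx_j.
Expand each term, using dx_k ∧ dx_i ∧ dx_j = sgn(permutation) dx_{(a)} ∧ dx_{(b)} ∧ dx_{(c)} with (a < b < c) sorted:
  d(y*z - 3*z - 3) includes (∂/∂z)(y*z - 3*z - 3) dz = (y - 3) dz, which multiplied by dx ∧ dy gives (y - 3) dx ∧ dy ∧ dz
Collecting like 3-forms: d(omega) = (y - 3) dx ∧ dy ∧ dz.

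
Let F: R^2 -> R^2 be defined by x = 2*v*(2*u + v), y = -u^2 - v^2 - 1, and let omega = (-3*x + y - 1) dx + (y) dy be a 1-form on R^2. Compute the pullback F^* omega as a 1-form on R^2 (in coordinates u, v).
F^* omega = (2*u^3 - 4*u^2*v - 46*u*v^2 + 2*u - 28*v^3 - 8*v) du + (-4*u^3 - 50*u^2*v - 76*u*v^2 - 8*u - 26*v^3 - 6*v) dv

Using F^*(f dg) = (f ∘ F) d(g ∘ F), substitute each coordinate x_i by F_i(u, v) in f_i, and replace dx_i by d F_i = (∂F_i/∂u) du + (∂F_i/∂v) dv.
  For the x component: f_1(F) = -u^2 - 12*u*v - 7*v^2 - 2; d F_1 = (4*v) du + (4*u + 4*v) dv
  For the y component: f_2(F) = -u^2 - v^2 - 1; d F_2 = (-2*u) du + (-2*v) dv
Combining and collecting du, dv coefficients:
  coeff of du: 2*u^3 - 4*u^2*v - 46*u*v^2 + 2*u - 28*v^3 - 8*v
  coeff of dv: -4*u^3 - 50*u^2*v - 76*u*v^2 - 8*u - 26*v^3 - 6*v
F^* omega = (2*u^3 - 4*u^2*v - 46*u*v^2 + 2*u - 28*v^3 - 8*v) du + (-4*u^3 - 50*u^2*v - 76*u*v^2 - 8*u - 26*v^3 - 6*v) dv.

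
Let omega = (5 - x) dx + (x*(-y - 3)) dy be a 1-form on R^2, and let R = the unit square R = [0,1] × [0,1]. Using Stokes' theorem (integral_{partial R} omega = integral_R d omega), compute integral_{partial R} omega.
integral_(partial R) omega = -7/2

Stokes: integral_partial_R omega = integral_R d omega with d omega = (∂Q/∂x - ∂P/∂y) dx ∧ dy.
  ∂Q/∂x = -y - 3
  ∂P/∂y = 0
  integrand = ∂Q/∂x - ∂P/∂y = -y - 3.
Integrating over R: integral_0^1 integral_0^1 (-y - 3) dx dy = -7/2.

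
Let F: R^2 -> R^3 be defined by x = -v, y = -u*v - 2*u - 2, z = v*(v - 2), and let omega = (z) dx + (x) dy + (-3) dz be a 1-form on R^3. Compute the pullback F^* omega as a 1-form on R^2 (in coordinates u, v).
F^* omega = (v*(v + 2)) du + (u*v - v^2 - 4*v + 6) dv

Using F^*(f dg) = (f ∘ F) d(g ∘ F), substitute each coordinate x_i by F_i(u, v) in f_i, and replace dx_i by d F_i = (∂F_i/∂u) du + (∂F_i/∂v) dv.
  For the x component: f_1(F) = v*(v - 2); d F_1 = (0) du + (-1) dv
  For the y component: f_2(F) = -v; d F_2 = (-v - 2) du + (-u) dv
  For the z component: f_3(F) = -3; d F_3 = (0) du + (2*v - 2) dv
Combining and collecting du, dv coefficients:
  coeff of du: v*(v + 2)
  coeff of dv: u*v - v^2 - 4*v + 6
F^* omega = (v*(v + 2)) du + (u*v - v^2 - 4*v + 6) dv.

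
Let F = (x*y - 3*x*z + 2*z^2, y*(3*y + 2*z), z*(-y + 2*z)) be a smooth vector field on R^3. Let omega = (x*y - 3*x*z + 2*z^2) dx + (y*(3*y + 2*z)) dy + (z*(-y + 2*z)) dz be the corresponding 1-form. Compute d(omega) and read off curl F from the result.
d(omega) = (-2*y - z) dy ∧ dz + (-3*x + 4*z) dz ∧ dx + (-x) dx ∧ dy; curl F = (-2*y - z, -3*x + 4*z, -x)

d omega = sum_{i<j} (∂f_j/∂x_i - ∂f_i/∂x_j) dx_i ∧ dx_j. Under the identification (dy ∧ dz, dz ∧ dx, dx ∧ dy) ↔ (e_x, e_y, e_z), the coefficients are exactly the components of curl F. Compute:
  ∂R/∂y - ∂Q/∂z = (-z) - (2*y) = -2*y - z
  ∂P/∂z - ∂R/∂x = (-3*x + 4*z) - (0) = -3*x + 4*z
  ∂Q/∂x - ∂P/∂y = (0) - (x) = -x.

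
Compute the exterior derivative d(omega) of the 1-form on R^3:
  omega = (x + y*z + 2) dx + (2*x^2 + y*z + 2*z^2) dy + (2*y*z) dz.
d(omega) = (4*x - z) dx ∧ dy + (-y) dx ∧ dz + (-y - 2*z) dy ∧ dz

For a 1-form omega = sum_i f_i dx_i, the exterior derivative is
  d(omega) = sum_{i < j} (∂f_j/∂x_i - ∂f_i/∂x_j) dx_i ∧ dx_j.
  coefficient of dx ∧ dy: ∂f_2/∂x - ∂f_1/∂y = ∂(2*x^2 + y*z + 2*z^2)/∂x - ∂(x + y*z + 2)/∂y = 4*x - z
  coefficient of dx ∧ dz: ∂f_3/∂x - ∂f_1/∂z = ∂(2*y*z)/∂x - ∂(x + y*z + 2)/∂z = -y
  coefficient of dy ∧ dz: ∂f_3/∂y - ∂f_2/∂z = ∂(2*y*z)/∂y - ∂(2*x^2 + y*z + 2*z^2)/∂z = -y - 2*z
Assembling: d(omega) = (4*x - z) dx ∧ dy + (-y) dx ∧ dz + (-y - 2*z) dy ∧ dz.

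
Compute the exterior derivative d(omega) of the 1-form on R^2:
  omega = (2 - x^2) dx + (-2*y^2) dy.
d(omega) = 0

For a 1-form omega = sum_i f_i dx_i, the exterior derivative is
  d(omega) = sum_{i < j} (∂f_j/∂x_i - ∂f_i/∂x_j) dx_i ∧ dx_j.

Assembling: d(omega) = 0.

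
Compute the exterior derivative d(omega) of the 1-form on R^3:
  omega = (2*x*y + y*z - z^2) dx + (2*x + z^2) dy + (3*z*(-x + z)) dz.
d(omega) = (-2*x - z + 2) dx ∧ dy + (-y - z) dx ∧ dz + (-2*z) dy ∧ dz

For a 1-form omega = sum_i f_i dx_i, the exterior derivative is
  d(omega) = sum_{i < j} (∂f_j/∂x_i - ∂f_i/∂x_j) dx_i ∧ dx_j.
  coefficient of dx ∧ dy: ∂f_2/∂x - ∂f_1/∂y = ∂(2*x + z^2)/∂x - ∂(2*x*y + y*z - z^2)/∂y = -2*x - z + 2
  coefficient of dx ∧ dz: ∂f_3/∂x - ∂f_1/∂z = ∂(3*z*(-x + z))/∂x - ∂(2*x*y + y*z - z^2)/∂z = -y - z
  coefficient of dy ∧ dz: ∂f_3/∂y - ∂f_2/∂z = ∂(3*z*(-x + z))/∂y - ∂(2*x + z^2)/∂z = -2*z
Assembling: d(omega) = (-2*x - z + 2) dx ∧ dy + (-y - z) dx ∧ dz + (-2*z) dy ∧ dz.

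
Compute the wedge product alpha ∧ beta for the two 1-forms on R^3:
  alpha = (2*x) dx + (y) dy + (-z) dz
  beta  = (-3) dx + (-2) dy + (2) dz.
alpha ∧ beta = (-4*x + 3*y) dx ∧ dy + (4*x - 3*z) dx ∧ dz + (2*y - 2*z) dy ∧ dz

Distribute the wedge, using dx_i ∧ dx_j = -dx_j ∧ dx_i and dx_i ∧ dx_i = 0. For each pair (i, j) with i < j, the coefficient of dx_i ∧ dx_j in alpha ∧ beta is (alpha_i * beta_j - alpha_j * beta_i). Collecting: alpha ∧ beta = (-4*x + 3*y) dx ∧ dy + (4*x - 3*z) dx ∧ dz + (2*y - 2*z) dy ∧ dz.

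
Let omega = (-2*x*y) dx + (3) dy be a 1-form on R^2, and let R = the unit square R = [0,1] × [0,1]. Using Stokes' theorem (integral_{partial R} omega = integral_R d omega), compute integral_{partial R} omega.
integral_(partial R) omega = 1

Stokes: integral_partial_R omega = integral_R d omega with d omega = (∂Q/∂x - ∂P/∂y) dx ∧ dy.
  ∂Q/∂x = 0
  ∂P/∂y = -2*x
  integrand = ∂Q/∂x - ∂P/∂y = 2*x.
Integrating over R: integral_0^1 integral_0^1 (2*x) dx dy = 1.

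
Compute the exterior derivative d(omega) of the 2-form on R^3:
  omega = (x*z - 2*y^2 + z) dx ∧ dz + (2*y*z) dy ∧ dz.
d(omega) = (4*y) dx ∧ dy ∧ dz

For a 2-form omega = sum_{i<j} g_{ij} dx_i ∧ dx_j, the exterior derivative is
  d(omega) = sum_{i<j} d(g_{ij}) ∧ dx_i ∧ dx_j = sum_{i<j, k} (∂g_{ij}/∂x_k) dx_k ∧ dx_i ∧ dx_j.
Expand each term, using dx_k ∧ dx_i ∧ dx_j = sgn(permutation) dx_{(a)} ∧ dx_{(b)} ∧ dx_{(c)} with (a < b < c) sorted:
  d(x*z - 2*y^2 + z) includes (∂/∂y)(x*z - 2*y^2 + z) dy = (-4*y) dy, which multiplied by dx ∧ dz gives (4*y) dx ∧ dy ∧ dz
Collecting like 3-forms: d(omega) = (4*y) dx ∧ dy ∧ dz.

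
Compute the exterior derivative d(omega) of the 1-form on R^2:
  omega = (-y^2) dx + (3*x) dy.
d(omega) = (2*y + 3) dx ∧ dy

For a 1-form omega = sum_i f_i dx_i, the exterior derivative is
  d(omega) = sum_{i < j} (∂f_j/∂x_i - ∂f_i/∂x_j) dx_i ∧ dx_j.
  coefficient of dx ∧ dy: ∂f_2/∂x - ∂f_1/∂y = ∂(3*x)/∂x - ∂(-y^2)/∂y = 2*y + 3
Assembling: d(omega) = (2*y + 3) dx ∧ dy.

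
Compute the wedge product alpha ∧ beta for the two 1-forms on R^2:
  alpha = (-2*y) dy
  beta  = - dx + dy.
alpha ∧ beta = (-2*y) dx ∧ dy

Distribute the wedge, using dx_i ∧ dx_j = -dx_j ∧ dx_i and dx_i ∧ dx_i = 0. For each pair (i, j) with i < j, the coefficient of dx_i ∧ dx_j in alpha ∧ beta is (alpha_i * beta_j - alpha_j * beta_i). Collecting: alpha ∧ beta = (-2*y) dx ∧ dy.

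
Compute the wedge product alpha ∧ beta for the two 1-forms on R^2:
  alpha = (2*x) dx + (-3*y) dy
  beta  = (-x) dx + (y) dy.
alpha ∧ beta = (-x*y) dx ∧ dy

Distribute the wedge, using dx_i ∧ dx_j = -dx_j ∧ dx_i and dx_i ∧ dx_i = 0. For each pair (i, j) with i < j, the coefficient of dx_i ∧ dx_j in alpha ∧ beta is (alpha_i * beta_j - alpha_j * beta_i). Collecting: alpha ∧ beta = (-x*y) dx ∧ dy.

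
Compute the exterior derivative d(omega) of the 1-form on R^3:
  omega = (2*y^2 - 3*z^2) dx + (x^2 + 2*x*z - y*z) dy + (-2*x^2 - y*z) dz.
d(omega) = (2*x - 4*y + 2*z) dx ∧ dy + (-4*x + 6*z) dx ∧ dz + (-2*x + y - z) dy ∧ dz

For a 1-form omega = sum_i f_i dx_i, the exterior derivative is
  d(omega) = sum_{i < j} (∂f_j/∂x_i - ∂f_i/∂x_j) dx_i ∧ dx_j.
  coefficient of dx ∧ dy: ∂f_2/∂x - ∂f_1/∂y = ∂(x^2 + 2*x*z - y*z)/∂x - ∂(2*y^2 - 3*z^2)/∂y = 2*x - 4*y + 2*z
  coefficient of dx ∧ dz: ∂f_3/∂x - ∂f_1/∂z = ∂(-2*x^2 - y*z)/∂x - ∂(2*y^2 - 3*z^2)/∂z = -4*x + 6*z
  coefficient of dy ∧ dz: ∂f_3/∂y - ∂f_2/∂z = ∂(-2*x^2 - y*z)/∂y - ∂(x^2 + 2*x*z - y*z)/∂z = -2*x + y - z
Assembling: d(omega) = (2*x - 4*y + 2*z) dx ∧ dy + (-4*x + 6*z) dx ∧ dz + (-2*x + y - z) dy ∧ dz.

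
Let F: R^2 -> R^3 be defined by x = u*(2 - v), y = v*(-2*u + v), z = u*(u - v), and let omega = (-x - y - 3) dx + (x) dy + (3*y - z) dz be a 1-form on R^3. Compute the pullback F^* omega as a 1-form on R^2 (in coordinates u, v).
F^* omega = (-2*u^3 - 9*u^2*v + 10*u*v^2 + 4*u*v - 4*u - 2*v^3 - 2*v^2 + 3*v - 6) du + (u*(u^2 + 4*u*v - 2*u - 4*v^2 + 4*v + 3)) dv

Using F^*(f dg) = (f ∘ F) d(g ∘ F), substitute each coordinate x_i by F_i(u, v) in f_i, and replace dx_i by d F_i = (∂F_i/∂u) du + (∂F_i/∂v) dv.
  For the x component: f_1(F) = 3*u*v - 2*u - v^2 - 3; d F_1 = (2 - v) du + (-u) dv
  For the y component: f_2(F) = u*(2 - v); d F_2 = (-2*v) du + (-2*u + 2*v) dv
  For the z component: f_3(F) = -u^2 - 5*u*v + 3*v^2; d F_3 = (2*u - v) du + (-u) dv
Combining and collecting du, dv coefficients:
  coeff of du: -2*u^3 - 9*u^2*v + 10*u*v^2 + 4*u*v - 4*u - 2*v^3 - 2*v^2 + 3*v - 6
  coeff of dv: u*(u^2 + 4*u*v - 2*u - 4*v^2 + 4*v + 3)
F^* omega = (-2*u^3 - 9*u^2*v + 10*u*v^2 + 4*u*v - 4*u - 2*v^3 - 2*v^2 + 3*v - 6) du + (u*(u^2 + 4*u*v - 2*u - 4*v^2 + 4*v + 3)) dv.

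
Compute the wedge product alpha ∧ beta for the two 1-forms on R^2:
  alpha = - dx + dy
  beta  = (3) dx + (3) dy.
alpha ∧ beta = (-6) dx ∧ dy

Distribute the wedge, using dx_i ∧ dx_j = -dx_j ∧ dx_i and dx_i ∧ dx_i = 0. For each pair (i, j) with i < j, the coefficient of dx_i ∧ dx_j in alpha ∧ beta is (alpha_i * beta_j - alpha_j * beta_i). Collecting: alpha ∧ beta = (-6) dx ∧ dy.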